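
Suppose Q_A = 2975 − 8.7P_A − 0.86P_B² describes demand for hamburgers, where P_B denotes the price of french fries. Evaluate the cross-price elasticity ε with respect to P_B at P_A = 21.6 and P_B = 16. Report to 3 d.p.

At P_A = 21.6 and P_B = 16: Q_A = 2566.92.
∂Q_A/∂P_B = -1.72P_B = -1.72(16) = -27.5200.
ε = (∂Q_A/∂P_B)(P_B/Q_A) = -27.5200 × (16/2566.92) ≈ -0.172.

-0.172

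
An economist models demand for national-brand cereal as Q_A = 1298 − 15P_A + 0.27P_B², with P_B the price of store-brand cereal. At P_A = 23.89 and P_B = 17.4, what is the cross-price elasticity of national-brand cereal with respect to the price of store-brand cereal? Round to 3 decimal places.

At P_A = 23.89 and P_B = 17.4: Q_A = 1021.395.
∂Q_A/∂P_B = 0.54P_B = 0.54(17.4) = 9.3960.
ε = (∂Q_A/∂P_B)(P_B/Q_A) = 9.3960 × (17.4/1021.395) ≈ 0.160.
ε > 0: substitutes.

0.160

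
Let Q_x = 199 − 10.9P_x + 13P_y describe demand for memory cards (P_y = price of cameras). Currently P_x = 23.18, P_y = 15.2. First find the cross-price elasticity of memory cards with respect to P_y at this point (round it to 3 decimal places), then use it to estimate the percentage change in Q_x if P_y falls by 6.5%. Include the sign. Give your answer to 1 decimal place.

At P_x = 23.18, P_y = 15.2: Q_x = 143.938.
∂Q_x/∂P_y = 13.
ε = (∂Q_x/∂P_y)(P_y/Q_x) = 13.0000 × 15.2/143.938 ≈ 1.373.
%ΔQ_x ≈ ε × %ΔP_y = 1.373 × (-6.5%) = -8.9%.

-8.9%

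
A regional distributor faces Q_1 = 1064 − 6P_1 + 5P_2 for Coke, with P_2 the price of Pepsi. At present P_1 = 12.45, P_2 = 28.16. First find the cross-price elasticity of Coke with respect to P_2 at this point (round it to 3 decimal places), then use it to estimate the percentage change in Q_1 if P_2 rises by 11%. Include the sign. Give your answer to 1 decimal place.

At P_1 = 12.45, P_2 = 28.16: Q_1 = 1130.1.
∂Q_1/∂P_2 = 5.
ε = (∂Q_1/∂P_2)(P_2/Q_1) = 5.0000 × 28.16/1130.1 ≈ 0.125.
%ΔQ_1 ≈ ε × %ΔP_2 = 0.125 × (11%) = 1.4%.

1.4%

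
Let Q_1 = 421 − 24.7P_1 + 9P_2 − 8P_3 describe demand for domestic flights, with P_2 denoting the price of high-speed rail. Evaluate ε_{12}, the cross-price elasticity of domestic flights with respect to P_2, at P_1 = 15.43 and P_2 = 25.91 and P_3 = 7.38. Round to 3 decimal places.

At P_1 = 15.43 and P_2 = 25.91 and P_3 = 7.38: Q_1 = 214.029.
∂Q_1/∂P_2 = 9.
ε = (∂Q_1/∂P_2)(P_2/Q_1) = 9 × (25.91/214.029) ≈ 1.090.
Since ε > 0, domestic flights and high-speed rail are substitutes.

1.090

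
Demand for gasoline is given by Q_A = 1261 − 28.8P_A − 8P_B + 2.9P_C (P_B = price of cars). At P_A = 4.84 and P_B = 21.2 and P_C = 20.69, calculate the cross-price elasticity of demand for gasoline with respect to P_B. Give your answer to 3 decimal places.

-0.168

At P_A = 4.84 and P_B = 21.2 and P_C = 20.69: Q_A = 1012.009.
∂Q_A/∂P_B = -8.
ε = (∂Q_A/∂P_B)(P_B/Q_A) = -8 × (21.2/1012.009) ≈ -0.168.
Since ε < 0, gasoline and cars are complements.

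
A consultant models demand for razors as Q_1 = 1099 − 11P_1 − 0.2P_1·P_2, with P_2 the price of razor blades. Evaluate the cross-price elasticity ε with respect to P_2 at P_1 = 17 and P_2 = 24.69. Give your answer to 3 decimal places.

-0.101

At P_1 = 17 and P_2 = 24.69: Q_1 = 828.054.
∂Q_1/∂P_2 = -0.2P_1 = -0.2(17) = -3.4000.
ε = (∂Q_1/∂P_2)(P_2/Q_1) = -3.4000 × (24.69/828.054) ≈ -0.101.
ε < 0: complements.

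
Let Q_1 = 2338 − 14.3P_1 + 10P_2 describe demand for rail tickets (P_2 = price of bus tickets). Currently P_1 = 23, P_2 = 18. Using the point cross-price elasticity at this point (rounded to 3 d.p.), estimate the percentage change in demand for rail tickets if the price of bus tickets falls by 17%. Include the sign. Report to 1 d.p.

At P_1 = 23, P_2 = 18: Q_1 = 2189.1.
∂Q_1/∂P_2 = 10.
ε = (∂Q_1/∂P_2)(P_2/Q_1) = 10.0000 × 18/2189.1 ≈ 0.082.
%ΔQ_1 ≈ ε × %ΔP_2 = 0.082 × (-17%) = -1.4%.

-1.4%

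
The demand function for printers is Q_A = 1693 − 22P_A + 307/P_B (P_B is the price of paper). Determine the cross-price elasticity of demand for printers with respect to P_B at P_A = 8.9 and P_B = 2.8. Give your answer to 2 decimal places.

-0.07

At P_A = 8.9 and P_B = 2.8: Q_A = 1606.843.
∂Q_A/∂P_B = −307/P_B² = -39.1582.
ε = (∂Q_A/∂P_B)(P_B/Q_A) = -39.1582 × (2.8/1606.843) ≈ -0.07.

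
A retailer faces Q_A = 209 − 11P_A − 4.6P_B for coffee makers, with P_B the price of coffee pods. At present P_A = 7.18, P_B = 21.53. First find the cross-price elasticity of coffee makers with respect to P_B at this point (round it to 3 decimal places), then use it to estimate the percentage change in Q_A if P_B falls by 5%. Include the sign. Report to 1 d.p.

At P_A = 7.18, P_B = 21.53: Q_A = 30.982.
∂Q_A/∂P_B = -4.6.
ε = (∂Q_A/∂P_B)(P_B/Q_A) = -4.6000 × 21.53/30.982 ≈ -3.197.
%ΔQ_A ≈ ε × %ΔP_B = -3.197 × (-5%) = 16.0%.

16.0%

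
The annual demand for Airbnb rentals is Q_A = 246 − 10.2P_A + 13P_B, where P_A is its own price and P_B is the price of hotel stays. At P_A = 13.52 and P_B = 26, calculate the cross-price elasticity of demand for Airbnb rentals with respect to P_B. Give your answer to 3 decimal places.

At P_A = 13.52 and P_B = 26: Q_A = 446.096.
∂Q_A/∂P_B = 13.
ε = (∂Q_A/∂P_B)(P_B/Q_A) = 13 × (26/446.096) ≈ 0.758.

0.758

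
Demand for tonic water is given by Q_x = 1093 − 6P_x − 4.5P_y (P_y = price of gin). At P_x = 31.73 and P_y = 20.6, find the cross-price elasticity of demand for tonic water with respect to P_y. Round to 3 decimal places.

-0.114

At P_x = 31.73 and P_y = 20.6: Q_x = 809.92.
∂Q_x/∂P_y = -4.5.
ε = (∂Q_x/∂P_y)(P_y/Q_x) = -4.5 × (20.6/809.92) ≈ -0.114.
Since ε < 0, tonic water and gin are complements.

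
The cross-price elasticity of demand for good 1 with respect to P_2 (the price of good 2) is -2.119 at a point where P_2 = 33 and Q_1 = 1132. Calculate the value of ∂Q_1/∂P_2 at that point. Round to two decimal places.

-72.69

ε = (∂Q_1/∂P_2)·(P_2/Q_1) ⇒ ∂Q_1/∂P_2 = ε·Q_1/P_2 = -2.119 × 1132/33 ≈ -72.69.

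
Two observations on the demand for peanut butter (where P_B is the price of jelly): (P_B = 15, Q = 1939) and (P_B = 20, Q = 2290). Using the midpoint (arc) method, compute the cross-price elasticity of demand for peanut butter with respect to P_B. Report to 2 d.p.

0.58

ΔQ_A = 2290 − 1939 = 351; ΔP_B = 20 − 15 = 5.
Midpoints: Q̄_A = 2114.5, P̄_B = 17.50.
ε = (ΔQ_A/Q̄_A)/(ΔP_B/P̄_B) = (351/2114.5)/(5/17.50) ≈ 0.58.
ε > 0: peanut butter and jelly are substitutes.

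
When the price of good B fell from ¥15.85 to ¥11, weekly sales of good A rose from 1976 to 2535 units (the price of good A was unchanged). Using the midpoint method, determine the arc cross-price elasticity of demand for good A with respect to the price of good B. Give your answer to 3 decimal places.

ΔQ_A = 2535 − 1976 = 559; ΔP_B = 11 − 15.85 = -4.85.
Midpoints: Q̄_A = 2255.5, P̄_B = 13.43.
ε = (ΔQ_A/Q̄_A)/(ΔP_B/P̄_B) = (559/2255.5)/(-4.85/13.43) ≈ -0.686.
ε < 0: good A and good B are complements.

-0.686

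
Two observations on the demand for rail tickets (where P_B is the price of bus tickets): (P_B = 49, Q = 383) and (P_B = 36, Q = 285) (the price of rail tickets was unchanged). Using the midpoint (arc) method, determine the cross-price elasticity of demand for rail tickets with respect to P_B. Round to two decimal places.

ΔQ_A = 285 − 383 = -98; ΔP_B = 36 − 49 = -13.
Midpoints: Q̄_A = 334.0, P̄_B = 42.50.
ε = (ΔQ_A/Q̄_A)/(ΔP_B/P̄_B) = (-98/334.0)/(-13/42.50) ≈ 0.96.

0.96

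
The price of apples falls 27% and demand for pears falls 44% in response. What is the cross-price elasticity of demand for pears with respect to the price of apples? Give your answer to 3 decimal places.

ε = (%ΔQ of pears) / (%ΔP of apples) = (-44%) / (-27%) ≈ 1.630.
Positive cross-price elasticity: substitutes.

1.630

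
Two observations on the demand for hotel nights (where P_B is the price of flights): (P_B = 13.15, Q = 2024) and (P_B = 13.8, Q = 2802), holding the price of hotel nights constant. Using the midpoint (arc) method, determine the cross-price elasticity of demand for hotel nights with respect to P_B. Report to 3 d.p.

6.684

ΔQ_A = 2802 − 2024 = 778; ΔP_B = 13.8 − 13.15 = 0.65.
Midpoints: Q̄_A = 2413.0, P̄_B = 13.48.
ε = (ΔQ_A/Q̄_A)/(ΔP_B/P̄_B) = (778/2413.0)/(0.65/13.48) ≈ 6.684.
ε > 0: hotel nights and flights are substitutes.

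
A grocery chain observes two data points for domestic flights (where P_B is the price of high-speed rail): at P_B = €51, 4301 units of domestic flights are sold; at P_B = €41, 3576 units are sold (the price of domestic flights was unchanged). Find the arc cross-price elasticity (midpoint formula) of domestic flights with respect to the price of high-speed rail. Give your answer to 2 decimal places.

ΔQ_A = 3576 − 4301 = -725; ΔP_B = 41 − 51 = -10.
Midpoints: Q̄_A = 3938.5, P̄_B = 46.00.
ε = (ΔQ_A/Q̄_A)/(ΔP_B/P̄_B) = (-725/3938.5)/(-10/46.00) ≈ 0.85.
ε > 0: domestic flights and high-speed rail are substitutes.

0.85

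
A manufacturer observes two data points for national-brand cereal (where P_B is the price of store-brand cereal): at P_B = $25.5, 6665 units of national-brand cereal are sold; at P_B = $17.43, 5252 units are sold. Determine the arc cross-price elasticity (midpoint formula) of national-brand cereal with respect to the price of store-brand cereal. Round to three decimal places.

ΔQ_A = 5252 − 6665 = -1413; ΔP_B = 17.43 − 25.5 = -8.07.
Midpoints: Q̄_A = 5958.5, P̄_B = 21.46.
ε = (ΔQ_A/Q̄_A)/(ΔP_B/P̄_B) = (-1413/5958.5)/(-8.07/21.46) ≈ 0.631.
ε > 0: national-brand cereal and store-brand cereal are substitutes.

0.631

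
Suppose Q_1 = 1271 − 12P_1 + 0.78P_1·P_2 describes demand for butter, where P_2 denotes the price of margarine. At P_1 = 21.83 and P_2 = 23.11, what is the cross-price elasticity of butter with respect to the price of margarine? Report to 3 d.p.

0.281

At P_1 = 21.83 and P_2 = 23.11: Q_1 = 1402.543.
∂Q_1/∂P_2 = 0.78P_1 = 0.78(21.83) = 17.0274.
ε = (∂Q_1/∂P_2)(P_2/Q_1) = 17.0274 × (23.11/1402.543) ≈ 0.281.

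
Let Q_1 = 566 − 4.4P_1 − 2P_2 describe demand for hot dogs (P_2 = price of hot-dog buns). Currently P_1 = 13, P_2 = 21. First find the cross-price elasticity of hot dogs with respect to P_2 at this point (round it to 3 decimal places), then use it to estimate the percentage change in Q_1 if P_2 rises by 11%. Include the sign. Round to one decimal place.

-1.0%

At P_1 = 13, P_2 = 21: Q_1 = 466.8.
∂Q_1/∂P_2 = -2.
ε = (∂Q_1/∂P_2)(P_2/Q_1) = -2.0000 × 21/466.8 ≈ -0.090.
%ΔQ_1 ≈ ε × %ΔP_2 = -0.090 × (11%) = -1.0%.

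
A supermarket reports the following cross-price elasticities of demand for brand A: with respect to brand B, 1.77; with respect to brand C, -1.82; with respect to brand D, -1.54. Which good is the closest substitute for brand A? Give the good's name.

brand B

Substitutes have ε > 0. Among the positive values, 1.77 (brand B) is largest.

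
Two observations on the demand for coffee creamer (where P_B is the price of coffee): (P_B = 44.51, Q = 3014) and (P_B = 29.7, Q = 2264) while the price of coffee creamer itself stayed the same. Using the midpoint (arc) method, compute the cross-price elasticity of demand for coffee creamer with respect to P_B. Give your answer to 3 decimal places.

ΔQ_A = 2264 − 3014 = -750; ΔP_B = 29.7 − 44.51 = -14.81.
Midpoints: Q̄_A = 2639.0, P̄_B = 37.10.
ε = (ΔQ_A/Q̄_A)/(ΔP_B/P̄_B) = (-750/2639.0)/(-14.81/37.10) ≈ 0.712.
ε > 0: coffee creamer and coffee are substitutes.

0.712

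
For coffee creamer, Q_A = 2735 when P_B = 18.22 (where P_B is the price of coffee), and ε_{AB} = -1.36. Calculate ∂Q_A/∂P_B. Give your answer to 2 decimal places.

ε = (∂Q_A/∂P_B)·(P_B/Q_A) ⇒ ∂Q_A/∂P_B = ε·Q_A/P_B = -1.36 × 2735/18.22 ≈ -204.15.

-204.15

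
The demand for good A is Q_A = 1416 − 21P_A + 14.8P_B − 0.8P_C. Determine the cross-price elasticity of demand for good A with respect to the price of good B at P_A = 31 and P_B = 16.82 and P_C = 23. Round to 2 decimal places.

0.25

At P_A = 31 and P_B = 16.82 and P_C = 23: Q_A = 995.536.
∂Q_A/∂P_B = 14.8.
ε = (∂Q_A/∂P_B)(P_B/Q_A) = 14.8 × (16.82/995.536) ≈ 0.25.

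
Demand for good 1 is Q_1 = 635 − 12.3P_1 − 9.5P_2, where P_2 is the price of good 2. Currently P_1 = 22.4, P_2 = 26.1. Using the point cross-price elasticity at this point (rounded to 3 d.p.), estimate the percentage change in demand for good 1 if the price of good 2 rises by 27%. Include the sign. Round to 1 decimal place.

-60.0%

At P_1 = 22.4, P_2 = 26.1: Q_1 = 111.53.
∂Q_1/∂P_2 = -9.5.
ε = (∂Q_1/∂P_2)(P_2/Q_1) = -9.5000 × 26.1/111.53 ≈ -2.223.
%ΔQ_1 ≈ ε × %ΔP_2 = -2.223 × (27%) = -60.0%.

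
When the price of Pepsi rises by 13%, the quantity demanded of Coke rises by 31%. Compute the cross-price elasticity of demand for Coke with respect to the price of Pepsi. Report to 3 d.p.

ε = (%ΔQ of Coke) / (%ΔP of Pepsi) = (31%) / (13%) ≈ 2.385.

2.385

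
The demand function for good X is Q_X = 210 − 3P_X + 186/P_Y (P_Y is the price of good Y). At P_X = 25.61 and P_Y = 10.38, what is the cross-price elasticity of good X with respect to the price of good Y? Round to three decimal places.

-0.119

At P_X = 25.61 and P_Y = 10.38: Q_X = 151.089.
∂Q_X/∂P_Y = −186/P_Y² = -1.7263.
ε = (∂Q_X/∂P_Y)(P_Y/Q_X) = -1.7263 × (10.38/151.089) ≈ -0.119.
ε < 0: complements.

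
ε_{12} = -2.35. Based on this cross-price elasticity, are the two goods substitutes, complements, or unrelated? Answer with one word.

ε = -2.35 < 0, so a higher price of good 2 lowers demand for good 1: complements.

complements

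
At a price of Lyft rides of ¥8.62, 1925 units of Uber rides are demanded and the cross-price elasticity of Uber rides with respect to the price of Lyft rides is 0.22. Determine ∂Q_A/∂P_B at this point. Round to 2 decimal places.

49.13

ε = (∂Q_A/∂P_B)·(P_B/Q_A) ⇒ ∂Q_A/∂P_B = ε·Q_A/P_B = 0.22 × 1925/8.62 ≈ 49.13.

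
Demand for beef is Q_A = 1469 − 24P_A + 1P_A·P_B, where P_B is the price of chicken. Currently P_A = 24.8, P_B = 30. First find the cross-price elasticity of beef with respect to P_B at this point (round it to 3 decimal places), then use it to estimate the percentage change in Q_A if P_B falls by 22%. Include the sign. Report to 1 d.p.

-10.1%

At P_A = 24.8, P_B = 30: Q_A = 1617.8.
∂Q_A/∂P_B = 1P_A = 24.8000.
ε = (∂Q_A/∂P_B)(P_B/Q_A) = 24.8000 × 30/1617.8 ≈ 0.460.
%ΔQ_A ≈ ε × %ΔP_B = 0.460 × (-22%) = -10.1%.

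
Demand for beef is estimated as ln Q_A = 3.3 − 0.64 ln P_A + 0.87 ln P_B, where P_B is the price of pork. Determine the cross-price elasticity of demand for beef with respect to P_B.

0.87

In a log-linear (constant-elasticity) demand function, the coefficient on ln P_B is the cross-price elasticity.
ε = 0.87. Positive, so beef and pork are substitutes.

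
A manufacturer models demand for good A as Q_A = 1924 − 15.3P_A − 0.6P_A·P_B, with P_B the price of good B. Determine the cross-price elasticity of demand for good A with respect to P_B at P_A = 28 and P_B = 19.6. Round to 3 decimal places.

-0.282

At P_A = 28 and P_B = 19.6: Q_A = 1166.32.
∂Q_A/∂P_B = -0.6P_A = -0.6(28) = -16.8000.
ε = (∂Q_A/∂P_B)(P_B/Q_A) = -16.8000 × (19.6/1166.32) ≈ -0.282.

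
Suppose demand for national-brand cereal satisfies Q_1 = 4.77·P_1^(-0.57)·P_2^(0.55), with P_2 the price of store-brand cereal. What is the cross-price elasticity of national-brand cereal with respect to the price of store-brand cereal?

In a log-linear (constant-elasticity) demand function, the coefficient on the exponent of P_2 is the cross-price elasticity.
ε = 0.55. Positive, so national-brand cereal and store-brand cereal are substitutes.

0.55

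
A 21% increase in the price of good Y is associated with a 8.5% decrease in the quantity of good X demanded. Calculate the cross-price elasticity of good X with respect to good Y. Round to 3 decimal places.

-0.405

ε = (%ΔQ of good X) / (%ΔP of good Y) = (-8.5%) / (21%) ≈ -0.405.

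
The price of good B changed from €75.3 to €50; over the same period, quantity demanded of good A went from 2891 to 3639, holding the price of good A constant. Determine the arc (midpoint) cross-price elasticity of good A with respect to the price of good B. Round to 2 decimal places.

ΔQ_A = 3639 − 2891 = 748; ΔP_B = 50 − 75.3 = -25.3.
Midpoints: Q̄_A = 3265.0, P̄_B = 62.65.
ε = (ΔQ_A/Q̄_A)/(ΔP_B/P̄_B) = (748/3265.0)/(-25.3/62.65) ≈ -0.57.

-0.57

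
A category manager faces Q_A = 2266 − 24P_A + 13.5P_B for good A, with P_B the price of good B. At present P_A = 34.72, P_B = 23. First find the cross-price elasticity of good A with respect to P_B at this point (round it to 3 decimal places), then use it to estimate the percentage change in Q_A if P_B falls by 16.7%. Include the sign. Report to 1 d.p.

At P_A = 34.72, P_B = 23: Q_A = 1743.22.
∂Q_A/∂P_B = 13.5.
ε = (∂Q_A/∂P_B)(P_B/Q_A) = 13.5000 × 23/1743.22 ≈ 0.178.
%ΔQ_A ≈ ε × %ΔP_B = 0.178 × (-16.7%) = -3.0%.

-3.0%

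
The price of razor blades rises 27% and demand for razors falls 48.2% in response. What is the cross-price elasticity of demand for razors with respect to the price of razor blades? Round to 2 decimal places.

-1.79

ε = (%ΔQ of razors) / (%ΔP of razor blades) = (-48.2%) / (27%) ≈ -1.79.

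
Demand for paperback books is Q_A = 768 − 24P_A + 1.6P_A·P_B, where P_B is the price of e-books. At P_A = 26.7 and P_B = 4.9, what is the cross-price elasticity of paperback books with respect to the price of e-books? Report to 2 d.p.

0.62

At P_A = 26.7 and P_B = 4.9: Q_A = 336.528.
∂Q_A/∂P_B = 1.6P_A = 1.6(26.7) = 42.7200.
ε = (∂Q_A/∂P_B)(P_B/Q_A) = 42.7200 × (4.9/336.528) ≈ 0.62.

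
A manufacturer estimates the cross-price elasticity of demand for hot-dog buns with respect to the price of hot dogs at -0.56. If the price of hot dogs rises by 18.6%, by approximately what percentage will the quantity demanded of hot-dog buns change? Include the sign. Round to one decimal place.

-10.4%

%ΔQ ≈ ε × %ΔP of hot dogs = -0.56 × (18.6%) = -10.4%.
Demand for hot-dog buns falls by about 10.4%.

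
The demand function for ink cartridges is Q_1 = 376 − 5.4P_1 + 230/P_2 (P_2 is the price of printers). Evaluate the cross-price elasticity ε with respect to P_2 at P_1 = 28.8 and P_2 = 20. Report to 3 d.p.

At P_1 = 28.8 and P_2 = 20: Q_1 = 231.98.
∂Q_1/∂P_2 = −230/P_2² = -0.5750.
ε = (∂Q_1/∂P_2)(P_2/Q_1) = -0.5750 × (20/231.98) ≈ -0.050.

-0.050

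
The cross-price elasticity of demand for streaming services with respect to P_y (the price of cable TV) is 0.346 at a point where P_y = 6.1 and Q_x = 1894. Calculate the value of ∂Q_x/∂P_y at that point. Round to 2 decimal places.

107.43

ε = (∂Q_x/∂P_y)·(P_y/Q_x) ⇒ ∂Q_x/∂P_y = ε·Q_x/P_y = 0.346 × 1894/6.1 ≈ 107.43.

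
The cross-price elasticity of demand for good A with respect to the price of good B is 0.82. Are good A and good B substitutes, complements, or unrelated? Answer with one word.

ε = 0.82 > 0, so a higher price of good B raises demand for good A: substitutes.

substitutes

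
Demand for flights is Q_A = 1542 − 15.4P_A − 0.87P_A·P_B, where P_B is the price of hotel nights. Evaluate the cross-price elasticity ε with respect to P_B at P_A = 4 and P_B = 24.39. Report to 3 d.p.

At P_A = 4 and P_B = 24.39: Q_A = 1395.523.
∂Q_A/∂P_B = -0.87P_A = -0.87(4) = -3.4800.
ε = (∂Q_A/∂P_B)(P_B/Q_A) = -3.4800 × (24.39/1395.523) ≈ -0.061.

-0.061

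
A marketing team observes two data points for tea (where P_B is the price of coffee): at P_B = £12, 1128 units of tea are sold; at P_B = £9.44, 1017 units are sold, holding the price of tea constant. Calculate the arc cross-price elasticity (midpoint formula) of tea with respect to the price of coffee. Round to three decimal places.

ΔQ_A = 1017 − 1128 = -111; ΔP_B = 9.44 − 12 = -2.56.
Midpoints: Q̄_A = 1072.5, P̄_B = 10.72.
ε = (ΔQ_A/Q̄_A)/(ΔP_B/P̄_B) = (-111/1072.5)/(-2.56/10.72) ≈ 0.433.
ε > 0: tea and coffee are substitutes.

0.433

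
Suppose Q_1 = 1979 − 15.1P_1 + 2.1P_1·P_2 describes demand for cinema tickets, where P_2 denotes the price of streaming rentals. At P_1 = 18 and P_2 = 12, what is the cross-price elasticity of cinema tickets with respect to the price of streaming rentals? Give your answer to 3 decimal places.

0.210

At P_1 = 18 and P_2 = 12: Q_1 = 2160.8.
∂Q_1/∂P_2 = 2.1P_1 = 2.1(18) = 37.8000.
ε = (∂Q_1/∂P_2)(P_2/Q_1) = 37.8000 × (12/2160.8) ≈ 0.210.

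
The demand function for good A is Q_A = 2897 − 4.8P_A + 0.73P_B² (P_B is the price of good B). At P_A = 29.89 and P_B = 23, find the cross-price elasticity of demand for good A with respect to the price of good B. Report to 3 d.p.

0.246

At P_A = 29.89 and P_B = 23: Q_A = 3139.698.
∂Q_A/∂P_B = 1.46P_B = 1.46(23) = 33.5800.
ε = (∂Q_A/∂P_B)(P_B/Q_A) = 33.5800 × (23/3139.698) ≈ 0.246.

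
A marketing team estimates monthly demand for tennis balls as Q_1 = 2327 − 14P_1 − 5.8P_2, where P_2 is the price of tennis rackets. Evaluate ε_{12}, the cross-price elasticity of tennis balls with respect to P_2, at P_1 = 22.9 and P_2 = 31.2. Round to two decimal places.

-0.10

At P_1 = 22.9 and P_2 = 31.2: Q_1 = 1825.44.
∂Q_1/∂P_2 = -5.8.
ε = (∂Q_1/∂P_2)(P_2/Q_1) = -5.8 × (31.2/1825.44) ≈ -0.10.
Since ε < 0, tennis balls and tennis rackets are complements.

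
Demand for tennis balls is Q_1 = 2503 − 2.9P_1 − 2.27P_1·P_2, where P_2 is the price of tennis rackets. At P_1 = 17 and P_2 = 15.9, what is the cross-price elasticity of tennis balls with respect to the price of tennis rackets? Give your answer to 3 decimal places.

-0.333

At P_1 = 17 and P_2 = 15.9: Q_1 = 1840.119.
∂Q_1/∂P_2 = -2.27P_1 = -2.27(17) = -38.5900.
ε = (∂Q_1/∂P_2)(P_2/Q_1) = -38.5900 × (15.9/1840.119) ≈ -0.333.
ε < 0: complements.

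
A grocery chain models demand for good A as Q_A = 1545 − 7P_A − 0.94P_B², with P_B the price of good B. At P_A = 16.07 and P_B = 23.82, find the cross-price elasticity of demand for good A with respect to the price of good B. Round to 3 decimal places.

At P_A = 16.07 and P_B = 23.82: Q_A = 899.161.
∂Q_A/∂P_B = -1.88P_B = -1.88(23.82) = -44.7816.
ε = (∂Q_A/∂P_B)(P_B/Q_A) = -44.7816 × (23.82/899.161) ≈ -1.186.
ε < 0: complements.

-1.186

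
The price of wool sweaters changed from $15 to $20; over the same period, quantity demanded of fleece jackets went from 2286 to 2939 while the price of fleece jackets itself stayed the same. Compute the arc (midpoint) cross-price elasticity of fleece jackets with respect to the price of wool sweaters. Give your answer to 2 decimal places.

0.87

ΔQ_A = 2939 − 2286 = 653; ΔP_B = 20 − 15 = 5.
Midpoints: Q̄_A = 2612.5, P̄_B = 17.50.
ε = (ΔQ_A/Q̄_A)/(ΔP_B/P̄_B) = (653/2612.5)/(5/17.50) ≈ 0.87.
ε > 0: fleece jackets and wool sweaters are substitutes.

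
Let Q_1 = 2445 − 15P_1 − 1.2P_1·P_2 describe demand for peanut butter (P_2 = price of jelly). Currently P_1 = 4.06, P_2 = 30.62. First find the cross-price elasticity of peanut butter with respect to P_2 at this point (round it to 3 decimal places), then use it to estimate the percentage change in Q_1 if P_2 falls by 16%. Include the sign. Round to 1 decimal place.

1.1%

At P_1 = 4.06, P_2 = 30.62: Q_1 = 2234.919.
∂Q_1/∂P_2 = -1.2P_1 = -4.8720.
ε = (∂Q_1/∂P_2)(P_2/Q_1) = -4.8720 × 30.62/2234.919 ≈ -0.067.
%ΔQ_1 ≈ ε × %ΔP_2 = -0.067 × (-16%) = 1.1%.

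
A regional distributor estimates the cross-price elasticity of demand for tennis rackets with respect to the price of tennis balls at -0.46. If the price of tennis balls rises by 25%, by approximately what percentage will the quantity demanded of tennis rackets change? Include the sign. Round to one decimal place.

-11.5%

%ΔQ ≈ ε × %ΔP of tennis balls = -0.46 × (25%) = -11.5%.
Demand for tennis rackets falls by about 11.5%.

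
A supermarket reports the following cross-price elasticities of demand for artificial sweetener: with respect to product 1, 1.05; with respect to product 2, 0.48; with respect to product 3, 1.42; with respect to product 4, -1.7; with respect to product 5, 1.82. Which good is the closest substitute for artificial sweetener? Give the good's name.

product 5

Substitutes have ε > 0. Among the positive values, 1.82 (product 5) is largest.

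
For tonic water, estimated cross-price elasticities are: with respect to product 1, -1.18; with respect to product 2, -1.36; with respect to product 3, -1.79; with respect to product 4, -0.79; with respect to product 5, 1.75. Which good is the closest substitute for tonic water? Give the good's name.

Substitutes have ε > 0. Among the positive values, 1.75 (product 5) is largest.

product 5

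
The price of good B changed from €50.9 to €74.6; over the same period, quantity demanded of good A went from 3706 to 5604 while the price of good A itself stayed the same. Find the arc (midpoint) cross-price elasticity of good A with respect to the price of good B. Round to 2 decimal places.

1.08

ΔQ_A = 5604 − 3706 = 1898; ΔP_B = 74.6 − 50.9 = 23.7.
Midpoints: Q̄_A = 4655.0, P̄_B = 62.75.
ε = (ΔQ_A/Q̄_A)/(ΔP_B/P̄_B) = (1898/4655.0)/(23.7/62.75) ≈ 1.08.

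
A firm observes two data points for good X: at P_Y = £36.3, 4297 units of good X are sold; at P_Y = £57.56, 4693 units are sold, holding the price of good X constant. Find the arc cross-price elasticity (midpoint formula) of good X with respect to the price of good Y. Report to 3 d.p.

ΔQ_X = 4693 − 4297 = 396; ΔP_Y = 57.56 − 36.3 = 21.26.
Midpoints: Q̄_X = 4495.0, P̄_Y = 46.93.
ε = (ΔQ_X/Q̄_X)/(ΔP_Y/P̄_Y) = (396/4495.0)/(21.26/46.93) ≈ 0.194.

0.194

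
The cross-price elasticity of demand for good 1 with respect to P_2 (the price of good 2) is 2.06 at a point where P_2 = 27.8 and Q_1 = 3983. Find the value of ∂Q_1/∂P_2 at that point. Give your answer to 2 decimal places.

ε = (∂Q_1/∂P_2)·(P_2/Q_1) ⇒ ∂Q_1/∂P_2 = ε·Q_1/P_2 = 2.06 × 3983/27.8 ≈ 295.14.

295.14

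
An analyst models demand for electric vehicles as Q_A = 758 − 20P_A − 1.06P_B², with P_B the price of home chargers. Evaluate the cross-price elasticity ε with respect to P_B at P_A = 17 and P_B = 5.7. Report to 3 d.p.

-0.180

At P_A = 17 and P_B = 5.7: Q_A = 383.561.
∂Q_A/∂P_B = -2.12P_B = -2.12(5.7) = -12.0840.
ε = (∂Q_A/∂P_B)(P_B/Q_A) = -12.0840 × (5.7/383.561) ≈ -0.180.
ε < 0: complements.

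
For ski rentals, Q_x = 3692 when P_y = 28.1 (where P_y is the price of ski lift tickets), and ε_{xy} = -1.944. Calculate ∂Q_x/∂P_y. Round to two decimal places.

-255.42

ε = (∂Q_x/∂P_y)·(P_y/Q_x) ⇒ ∂Q_x/∂P_y = ε·Q_x/P_y = -1.944 × 3692/28.1 ≈ -255.42.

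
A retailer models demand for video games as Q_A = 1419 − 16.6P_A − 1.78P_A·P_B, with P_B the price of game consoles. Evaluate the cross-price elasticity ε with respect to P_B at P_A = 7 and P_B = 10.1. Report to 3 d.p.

At P_A = 7 and P_B = 10.1: Q_A = 1176.954.
∂Q_A/∂P_B = -1.78P_A = -1.78(7) = -12.4600.
ε = (∂Q_A/∂P_B)(P_B/Q_A) = -12.4600 × (10.1/1176.954) ≈ -0.107.

-0.107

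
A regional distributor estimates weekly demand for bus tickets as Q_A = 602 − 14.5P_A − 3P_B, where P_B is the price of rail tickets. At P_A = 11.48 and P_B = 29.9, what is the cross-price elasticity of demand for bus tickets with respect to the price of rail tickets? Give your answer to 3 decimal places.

At P_A = 11.48 and P_B = 29.9: Q_A = 345.84.
∂Q_A/∂P_B = -3.
ε = (∂Q_A/∂P_B)(P_B/Q_A) = -3 × (29.9/345.84) ≈ -0.259.

-0.259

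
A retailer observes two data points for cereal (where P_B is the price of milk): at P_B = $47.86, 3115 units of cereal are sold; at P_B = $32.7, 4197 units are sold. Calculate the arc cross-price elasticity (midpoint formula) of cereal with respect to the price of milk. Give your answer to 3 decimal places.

ΔQ_A = 4197 − 3115 = 1082; ΔP_B = 32.7 − 47.86 = -15.16.
Midpoints: Q̄_A = 3656.0, P̄_B = 40.28.
ε = (ΔQ_A/Q̄_A)/(ΔP_B/P̄_B) = (1082/3656.0)/(-15.16/40.28) ≈ -0.786.
ε < 0: cereal and milk are complements.

-0.786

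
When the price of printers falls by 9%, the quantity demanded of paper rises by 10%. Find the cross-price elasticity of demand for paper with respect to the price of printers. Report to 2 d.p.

-1.11

ε = (%ΔQ of paper) / (%ΔP of printers) = (10%) / (-9%) ≈ -1.11.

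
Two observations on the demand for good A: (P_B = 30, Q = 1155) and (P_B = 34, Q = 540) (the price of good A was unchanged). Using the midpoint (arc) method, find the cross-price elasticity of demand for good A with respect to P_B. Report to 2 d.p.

ΔQ_A = 540 − 1155 = -615; ΔP_B = 34 − 30 = 4.
Midpoints: Q̄_A = 847.5, P̄_B = 32.00.
ε = (ΔQ_A/Q̄_A)/(ΔP_B/P̄_B) = (-615/847.5)/(4/32.00) ≈ -5.81.

-5.81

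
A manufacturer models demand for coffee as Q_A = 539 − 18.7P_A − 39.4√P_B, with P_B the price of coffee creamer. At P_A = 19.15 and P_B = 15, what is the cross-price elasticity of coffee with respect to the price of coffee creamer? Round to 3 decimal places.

At P_A = 19.15 and P_B = 15: Q_A = 28.299.
∂Q_A/∂P_B = -39.4/(2√P_B) = -39.4/(2√15) = -5.0865.
ε = (∂Q_A/∂P_B)(P_B/Q_A) = -5.0865 × (15/28.299) ≈ -2.696.
ε < 0: complements.

-2.696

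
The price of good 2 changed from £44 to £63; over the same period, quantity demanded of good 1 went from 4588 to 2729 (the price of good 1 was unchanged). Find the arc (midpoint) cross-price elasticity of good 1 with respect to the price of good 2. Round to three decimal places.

ΔQ_1 = 2729 − 4588 = -1859; ΔP_2 = 63 − 44 = 19.
Midpoints: Q̄_1 = 3658.5, P̄_2 = 53.50.
ε = (ΔQ_1/Q̄_1)/(ΔP_2/P̄_2) = (-1859/3658.5)/(19/53.50) ≈ -1.431.
ε < 0: good 1 and good 2 are complements.

-1.431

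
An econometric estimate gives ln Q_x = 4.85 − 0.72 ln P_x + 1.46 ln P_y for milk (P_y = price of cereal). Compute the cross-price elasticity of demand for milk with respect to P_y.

In a log-linear (constant-elasticity) demand function, the coefficient on ln P_y is the cross-price elasticity.
ε = 1.46. Positive, so milk and cereal are substitutes.

1.46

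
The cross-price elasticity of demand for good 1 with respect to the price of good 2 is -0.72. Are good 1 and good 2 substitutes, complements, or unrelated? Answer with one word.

ε = -0.72 < 0, so a higher price of good 2 lowers demand for good 1: complements.

complements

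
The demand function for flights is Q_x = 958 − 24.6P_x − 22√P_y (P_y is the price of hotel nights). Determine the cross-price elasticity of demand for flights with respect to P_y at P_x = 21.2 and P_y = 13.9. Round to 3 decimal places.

-0.116

At P_x = 21.2 and P_y = 13.9: Q_x = 354.458.
∂Q_x/∂P_y = -22/(2√P_y) = -22/(2√13.9) = -2.9504.
ε = (∂Q_x/∂P_y)(P_y/Q_x) = -2.9504 × (13.9/354.458) ≈ -0.116.
ε < 0: complements.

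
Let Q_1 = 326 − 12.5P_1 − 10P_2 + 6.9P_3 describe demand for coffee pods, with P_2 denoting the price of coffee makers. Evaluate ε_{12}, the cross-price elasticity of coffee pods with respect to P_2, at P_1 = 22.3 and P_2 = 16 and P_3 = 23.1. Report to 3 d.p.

-3.431

At P_1 = 22.3 and P_2 = 16 and P_3 = 23.1: Q_1 = 46.64.
∂Q_1/∂P_2 = -10.
ε = (∂Q_1/∂P_2)(P_2/Q_1) = -10 × (16/46.64) ≈ -3.431.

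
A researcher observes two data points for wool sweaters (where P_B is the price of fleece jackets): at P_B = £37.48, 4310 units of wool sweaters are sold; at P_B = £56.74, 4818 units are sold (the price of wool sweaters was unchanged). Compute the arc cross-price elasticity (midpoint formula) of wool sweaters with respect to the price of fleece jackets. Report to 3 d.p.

ΔQ_A = 4818 − 4310 = 508; ΔP_B = 56.74 − 37.48 = 19.26.
Midpoints: Q̄_A = 4564.0, P̄_B = 47.11.
ε = (ΔQ_A/Q̄_A)/(ΔP_B/P̄_B) = (508/4564.0)/(19.26/47.11) ≈ 0.272.
ε > 0: wool sweaters and fleece jackets are substitutes.

0.272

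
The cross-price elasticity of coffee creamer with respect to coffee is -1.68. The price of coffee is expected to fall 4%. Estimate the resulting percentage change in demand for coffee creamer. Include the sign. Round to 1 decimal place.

%ΔQ ≈ ε × %ΔP of coffee = -1.68 × (-4%) = 6.7%.

6.7%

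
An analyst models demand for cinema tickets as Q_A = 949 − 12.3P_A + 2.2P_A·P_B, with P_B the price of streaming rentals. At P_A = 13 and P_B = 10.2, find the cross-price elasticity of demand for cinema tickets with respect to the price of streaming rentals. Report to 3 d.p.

At P_A = 13 and P_B = 10.2: Q_A = 1080.82.
∂Q_A/∂P_B = 2.2P_A = 2.2(13) = 28.6000.
ε = (∂Q_A/∂P_B)(P_B/Q_A) = 28.6000 × (10.2/1080.82) ≈ 0.270.
ε > 0: substitutes.

0.270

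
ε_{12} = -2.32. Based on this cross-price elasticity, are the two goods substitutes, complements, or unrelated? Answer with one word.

complements

ε = -2.32 < 0, so a higher price of good 2 lowers demand for good 1: complements.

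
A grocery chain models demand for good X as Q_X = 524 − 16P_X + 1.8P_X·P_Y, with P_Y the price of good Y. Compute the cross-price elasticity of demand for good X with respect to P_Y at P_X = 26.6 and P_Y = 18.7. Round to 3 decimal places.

At P_X = 26.6 and P_Y = 18.7: Q_X = 993.756.
∂Q_X/∂P_Y = 1.8P_X = 1.8(26.6) = 47.8800.
ε = (∂Q_X/∂P_Y)(P_Y/Q_X) = 47.8800 × (18.7/993.756) ≈ 0.901.

0.901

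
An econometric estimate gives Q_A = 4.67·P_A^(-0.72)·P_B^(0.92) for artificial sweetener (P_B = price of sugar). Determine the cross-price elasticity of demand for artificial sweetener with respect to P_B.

In a log-linear (constant-elasticity) demand function, the coefficient on the exponent of P_B is the cross-price elasticity.
ε = 0.92. Positive, so artificial sweetener and sugar are substitutes.

0.92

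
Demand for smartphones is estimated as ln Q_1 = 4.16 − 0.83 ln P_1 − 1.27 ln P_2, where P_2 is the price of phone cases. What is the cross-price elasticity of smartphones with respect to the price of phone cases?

-1.27

In a log-linear (constant-elasticity) demand function, the coefficient on ln P_2 is the cross-price elasticity.
ε = -1.27. Negative, so smartphones and phone cases are complements.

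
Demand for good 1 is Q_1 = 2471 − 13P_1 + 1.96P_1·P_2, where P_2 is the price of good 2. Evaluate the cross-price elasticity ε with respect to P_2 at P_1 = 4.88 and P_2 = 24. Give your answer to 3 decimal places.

0.087

At P_1 = 4.88 and P_2 = 24: Q_1 = 2637.115.
∂Q_1/∂P_2 = 1.96P_1 = 1.96(4.88) = 9.5648.
ε = (∂Q_1/∂P_2)(P_2/Q_1) = 9.5648 × (24/2637.115) ≈ 0.087.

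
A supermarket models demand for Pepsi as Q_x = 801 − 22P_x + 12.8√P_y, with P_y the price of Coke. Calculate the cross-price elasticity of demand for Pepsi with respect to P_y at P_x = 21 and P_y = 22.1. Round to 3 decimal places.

0.075

At P_x = 21 and P_y = 22.1: Q_x = 399.174.
∂Q_x/∂P_y = 12.8/(2√P_y) = 12.8/(2√22.1) = 1.3614.
ε = (∂Q_x/∂P_y)(P_y/Q_x) = 1.3614 × (22.1/399.174) ≈ 0.075.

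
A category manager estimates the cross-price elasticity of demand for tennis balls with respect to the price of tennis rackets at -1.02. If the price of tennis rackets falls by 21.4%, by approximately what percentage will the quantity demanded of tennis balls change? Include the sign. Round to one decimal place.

%ΔQ ≈ ε × %ΔP of tennis rackets = -1.02 × (-21.4%) = 21.8%.

21.8%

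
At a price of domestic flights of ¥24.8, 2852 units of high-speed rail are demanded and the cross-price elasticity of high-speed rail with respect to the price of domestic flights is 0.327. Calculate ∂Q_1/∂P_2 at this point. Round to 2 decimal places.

37.61

ε = (∂Q_1/∂P_2)·(P_2/Q_1) ⇒ ∂Q_1/∂P_2 = ε·Q_1/P_2 = 0.327 × 2852/24.8 ≈ 37.61.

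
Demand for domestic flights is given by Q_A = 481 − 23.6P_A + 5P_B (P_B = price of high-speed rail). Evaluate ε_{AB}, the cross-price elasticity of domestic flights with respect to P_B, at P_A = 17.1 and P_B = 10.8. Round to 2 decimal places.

0.41

At P_A = 17.1 and P_B = 10.8: Q_A = 131.44.
∂Q_A/∂P_B = 5.
ε = (∂Q_A/∂P_B)(P_B/Q_A) = 5 × (10.8/131.44) ≈ 0.41.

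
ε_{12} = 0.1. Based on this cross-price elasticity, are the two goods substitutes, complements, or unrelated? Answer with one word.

substitutes

ε = 0.1 > 0, so a higher price of good 2 raises demand for good 1: substitutes.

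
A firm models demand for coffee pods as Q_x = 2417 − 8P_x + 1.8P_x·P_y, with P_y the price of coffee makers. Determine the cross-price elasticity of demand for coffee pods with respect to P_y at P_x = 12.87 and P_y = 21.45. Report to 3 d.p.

At P_x = 12.87 and P_y = 21.45: Q_x = 2810.951.
∂Q_x/∂P_y = 1.8P_x = 1.8(12.87) = 23.1660.
ε = (∂Q_x/∂P_y)(P_y/Q_x) = 23.1660 × (21.45/2810.951) ≈ 0.177.

0.177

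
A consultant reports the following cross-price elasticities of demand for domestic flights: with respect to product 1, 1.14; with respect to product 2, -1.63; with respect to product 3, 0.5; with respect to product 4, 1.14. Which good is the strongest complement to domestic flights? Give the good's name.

product 2

Complements have ε < 0. The most negative value is -1.63 (product 2).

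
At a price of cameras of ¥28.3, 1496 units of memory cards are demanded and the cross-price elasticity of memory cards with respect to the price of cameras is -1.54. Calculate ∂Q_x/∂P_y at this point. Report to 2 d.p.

ε = (∂Q_x/∂P_y)·(P_y/Q_x) ⇒ ∂Q_x/∂P_y = ε·Q_x/P_y = -1.54 × 1496/28.3 ≈ -81.41.

-81.41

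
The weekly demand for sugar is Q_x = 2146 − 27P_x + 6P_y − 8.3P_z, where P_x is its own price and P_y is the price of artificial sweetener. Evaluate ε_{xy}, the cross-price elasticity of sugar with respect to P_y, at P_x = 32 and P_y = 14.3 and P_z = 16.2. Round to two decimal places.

0.07

At P_x = 32 and P_y = 14.3 and P_z = 16.2: Q_x = 1233.34.
∂Q_x/∂P_y = 6.
ε = (∂Q_x/∂P_y)(P_y/Q_x) = 6 × (14.3/1233.34) ≈ 0.07.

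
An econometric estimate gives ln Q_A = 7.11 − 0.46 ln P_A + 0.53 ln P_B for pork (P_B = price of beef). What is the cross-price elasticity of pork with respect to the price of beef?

0.53

In a log-linear (constant-elasticity) demand function, the coefficient on ln P_B is the cross-price elasticity.
ε = 0.53. Positive, so pork and beef are substitutes.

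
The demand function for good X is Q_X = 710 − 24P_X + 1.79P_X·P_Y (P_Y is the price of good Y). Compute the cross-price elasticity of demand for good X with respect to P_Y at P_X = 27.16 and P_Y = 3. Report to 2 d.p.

0.71

At P_X = 27.16 and P_Y = 3: Q_X = 204.009.
∂Q_X/∂P_Y = 1.79P_X = 1.79(27.16) = 48.6164.
ε = (∂Q_X/∂P_Y)(P_Y/Q_X) = 48.6164 × (3/204.009) ≈ 0.71.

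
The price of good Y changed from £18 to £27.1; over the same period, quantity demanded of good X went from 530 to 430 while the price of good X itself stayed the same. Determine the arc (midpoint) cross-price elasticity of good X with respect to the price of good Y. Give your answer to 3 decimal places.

ΔQ_X = 430 − 530 = -100; ΔP_Y = 27.1 − 18 = 9.1.
Midpoints: Q̄_X = 480.0, P̄_Y = 22.55.
ε = (ΔQ_X/Q̄_X)/(ΔP_Y/P̄_Y) = (-100/480.0)/(9.1/22.55) ≈ -0.516.

-0.516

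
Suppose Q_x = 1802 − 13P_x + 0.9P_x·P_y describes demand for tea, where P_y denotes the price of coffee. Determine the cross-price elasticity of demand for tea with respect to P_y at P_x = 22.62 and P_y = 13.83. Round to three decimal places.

0.157

At P_x = 22.62 and P_y = 13.83: Q_x = 1789.491.
∂Q_x/∂P_y = 0.9P_x = 0.9(22.62) = 20.3580.
ε = (∂Q_x/∂P_y)(P_y/Q_x) = 20.3580 × (13.83/1789.491) ≈ 0.157.
ε > 0: substitutes.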